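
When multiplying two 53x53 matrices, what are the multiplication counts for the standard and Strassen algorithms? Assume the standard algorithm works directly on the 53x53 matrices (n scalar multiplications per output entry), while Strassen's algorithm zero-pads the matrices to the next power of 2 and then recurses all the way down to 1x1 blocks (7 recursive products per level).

Matrix multiplication for 53x53 matrices:

Strassen's algorithm requires power-of-2 dimensions. Pad 53x53 to 64x64 (next power of 2).

Standard algorithm: 53^3 = 148877 multiplications
Strassen's algorithm: 7^(log2(64)) = 7^6 = 117649 multiplications
Savings: 148877 - 117649 = 31228 multiplications

Standard: 148877 multiplications (53^3). Strassen: 117649 multiplications (7^6, after padding to 64x64). Strassen reduces 8 recursive multiplications to 7 at each level.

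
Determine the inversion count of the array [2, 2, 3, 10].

Finding inversions in [2, 2, 3, 10]:


Total inversions: 0

The array has 0 inversions. It is already sorted.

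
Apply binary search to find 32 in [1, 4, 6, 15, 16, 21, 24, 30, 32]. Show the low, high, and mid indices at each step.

Binary search for 32 in [1, 4, 6, 15, 16, 21, 24, 30, 32]:

lo=0, hi=8, mid=4, arr[mid]=16 -> 16 < 32, search right half
lo=5, hi=8, mid=6, arr[mid]=24 -> 24 < 32, search right half
lo=7, hi=8, mid=7, arr[mid]=30 -> 30 < 32, search right half
lo=8, hi=8, mid=8, arr[mid]=32 -> Found target at index 8!

Binary search finds 32 at index 8 after 4 comparisons. The search repeatedly halves the search space by comparing with the middle element.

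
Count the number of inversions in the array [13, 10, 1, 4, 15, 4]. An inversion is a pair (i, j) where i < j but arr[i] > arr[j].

Finding inversions in [13, 10, 1, 4, 15, 4]:

(0, 1): arr[0]=13 > arr[1]=10
(0, 2): arr[0]=13 > arr[2]=1
(0, 3): arr[0]=13 > arr[3]=4
(0, 5): arr[0]=13 > arr[5]=4
(1, 2): arr[1]=10 > arr[2]=1
(1, 3): arr[1]=10 > arr[3]=4
(1, 5): arr[1]=10 > arr[5]=4
(4, 5): arr[4]=15 > arr[5]=4

Total inversions: 8

The array has 8 inversion(s): (0,1), (0,2), (0,3), (0,5), (1,2), (1,3), (1,5), (4,5). Each pair (i,j) satisfies i < j and arr[i] > arr[j].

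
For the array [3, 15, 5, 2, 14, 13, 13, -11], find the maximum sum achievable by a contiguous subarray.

Using Kadane's algorithm on [3, 15, 5, 2, 14, 13, 13, -11]:

Scanning through the array:
Position 1 (value 15): max_ending_here = 18, max_so_far = 18
Position 2 (value 5): max_ending_here = 23, max_so_far = 23
Position 3 (value 2): max_ending_here = 25, max_so_far = 25
Position 4 (value 14): max_ending_here = 39, max_so_far = 39
Position 5 (value 13): max_ending_here = 52, max_so_far = 52
Position 6 (value 13): max_ending_here = 65, max_so_far = 65
Position 7 (value -11): max_ending_here = 54, max_so_far = 65

Maximum subarray: [3, 15, 5, 2, 14, 13, 13]
Maximum sum: 65

The maximum subarray is [3, 15, 5, 2, 14, 13, 13] with sum 65. This subarray runs from index 0 to index 6.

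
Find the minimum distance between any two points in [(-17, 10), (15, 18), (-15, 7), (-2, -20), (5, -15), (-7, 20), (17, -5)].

Computing all pairwise distances among 7 points:

d((-17, 10), (15, 18)) = 32.9848
d((-17, 10), (-15, 7)) = 3.6056 <-- minimum
d((-17, 10), (-2, -20)) = 33.541
d((-17, 10), (5, -15)) = 33.3017
d((-17, 10), (-7, 20)) = 14.1421
d((-17, 10), (17, -5)) = 37.1618
d((15, 18), (-15, 7)) = 31.9531
d((15, 18), (-2, -20)) = 41.6293
d((15, 18), (5, -15)) = 34.4819
d((15, 18), (-7, 20)) = 22.0907
d((15, 18), (17, -5)) = 23.0868
d((-15, 7), (-2, -20)) = 29.9666
d((-15, 7), (5, -15)) = 29.7321
d((-15, 7), (-7, 20)) = 15.2643
d((-15, 7), (17, -5)) = 34.176
d((-2, -20), (5, -15)) = 8.6023
d((-2, -20), (-7, 20)) = 40.3113
d((-2, -20), (17, -5)) = 24.2074
d((5, -15), (-7, 20)) = 37.0
d((5, -15), (17, -5)) = 15.6205
d((-7, 20), (17, -5)) = 34.6554

Closest pair: (-17, 10) and (-15, 7) with distance 3.6056

The closest pair is (-17, 10) and (-15, 7) with Euclidean distance 3.6056. For 7 points, brute-force pairwise comparison is shown above. For large n, the divide-and-conquer algorithm (sort by x, recurse on halves, check the dividing strip) achieves O(n log n).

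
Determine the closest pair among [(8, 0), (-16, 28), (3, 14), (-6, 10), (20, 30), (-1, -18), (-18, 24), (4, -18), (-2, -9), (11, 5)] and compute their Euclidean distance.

Computing all pairwise distances among 10 points:

d((8, 0), (-16, 28)) = 36.8782
d((8, 0), (3, 14)) = 14.8661
d((8, 0), (-6, 10)) = 17.2047
d((8, 0), (20, 30)) = 32.311
d((8, 0), (-1, -18)) = 20.1246
d((8, 0), (-18, 24)) = 35.3836
d((8, 0), (4, -18)) = 18.4391
d((8, 0), (-2, -9)) = 13.4536
d((8, 0), (11, 5)) = 5.831
d((-16, 28), (3, 14)) = 23.6008
d((-16, 28), (-6, 10)) = 20.5913
d((-16, 28), (20, 30)) = 36.0555
d((-16, 28), (-1, -18)) = 48.3839
d((-16, 28), (-18, 24)) = 4.4721 <-- minimum
d((-16, 28), (4, -18)) = 50.1597
d((-16, 28), (-2, -9)) = 39.5601
d((-16, 28), (11, 5)) = 35.4683
d((3, 14), (-6, 10)) = 9.8489
d((3, 14), (20, 30)) = 23.3452
d((3, 14), (-1, -18)) = 32.249
d((3, 14), (-18, 24)) = 23.2594
d((3, 14), (4, -18)) = 32.0156
d((3, 14), (-2, -9)) = 23.5372
d((3, 14), (11, 5)) = 12.0416
d((-6, 10), (20, 30)) = 32.8024
d((-6, 10), (-1, -18)) = 28.4429
d((-6, 10), (-18, 24)) = 18.4391
d((-6, 10), (4, -18)) = 29.7321
d((-6, 10), (-2, -9)) = 19.4165
d((-6, 10), (11, 5)) = 17.72
d((20, 30), (-1, -18)) = 52.3927
d((20, 30), (-18, 24)) = 38.4708
d((20, 30), (4, -18)) = 50.5964
d((20, 30), (-2, -9)) = 44.7772
d((20, 30), (11, 5)) = 26.5707
d((-1, -18), (-18, 24)) = 45.31
d((-1, -18), (4, -18)) = 5.0
d((-1, -18), (-2, -9)) = 9.0554
d((-1, -18), (11, 5)) = 25.9422
d((-18, 24), (4, -18)) = 47.4131
d((-18, 24), (-2, -9)) = 36.6742
d((-18, 24), (11, 5)) = 34.6699
d((4, -18), (-2, -9)) = 10.8167
d((4, -18), (11, 5)) = 24.0416
d((-2, -9), (11, 5)) = 19.105

Closest pair: (-16, 28) and (-18, 24) with distance 4.4721

The closest pair is (-16, 28) and (-18, 24) with Euclidean distance 4.4721. For 10 points, brute-force pairwise comparison is shown above. For large n, the divide-and-conquer algorithm (sort by x, recurse on halves, check the dividing strip) achieves O(n log n).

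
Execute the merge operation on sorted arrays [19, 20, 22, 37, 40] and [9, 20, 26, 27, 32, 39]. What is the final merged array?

Merging process:

Compare 19 vs 9: take 9 from right. Merged: [9]
Compare 19 vs 20: take 19 from left. Merged: [9, 19]
Compare 20 vs 20: take 20 from left. Merged: [9, 19, 20]
Compare 22 vs 20: take 20 from right. Merged: [9, 19, 20, 20]
Compare 22 vs 26: take 22 from left. Merged: [9, 19, 20, 20, 22]
Compare 37 vs 26: take 26 from right. Merged: [9, 19, 20, 20, 22, 26]
Compare 37 vs 27: take 27 from right. Merged: [9, 19, 20, 20, 22, 26, 27]
Compare 37 vs 32: take 32 from right. Merged: [9, 19, 20, 20, 22, 26, 27, 32]
Compare 37 vs 39: take 37 from left. Merged: [9, 19, 20, 20, 22, 26, 27, 32, 37]
Compare 40 vs 39: take 39 from right. Merged: [9, 19, 20, 20, 22, 26, 27, 32, 37, 39]
Append remaining from left: [40]. Merged: [9, 19, 20, 20, 22, 26, 27, 32, 37, 39, 40]

Final merged array: [9, 19, 20, 20, 22, 26, 27, 32, 37, 39, 40]
Total comparisons: 10

The merged array is [9, 19, 20, 20, 22, 26, 27, 32, 37, 39, 40], requiring 10 comparisons. The merge step runs in O(n) time where n is the total number of elements.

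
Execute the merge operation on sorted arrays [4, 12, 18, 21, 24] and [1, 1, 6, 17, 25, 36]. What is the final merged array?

Merging process:

Compare 4 vs 1: take 1 from right. Merged: [1]
Compare 4 vs 1: take 1 from right. Merged: [1, 1]
Compare 4 vs 6: take 4 from left. Merged: [1, 1, 4]
Compare 12 vs 6: take 6 from right. Merged: [1, 1, 4, 6]
Compare 12 vs 17: take 12 from left. Merged: [1, 1, 4, 6, 12]
Compare 18 vs 17: take 17 from right. Merged: [1, 1, 4, 6, 12, 17]
Compare 18 vs 25: take 18 from left. Merged: [1, 1, 4, 6, 12, 17, 18]
Compare 21 vs 25: take 21 from left. Merged: [1, 1, 4, 6, 12, 17, 18, 21]
Compare 24 vs 25: take 24 from left. Merged: [1, 1, 4, 6, 12, 17, 18, 21, 24]
Append remaining from right: [25, 36]. Merged: [1, 1, 4, 6, 12, 17, 18, 21, 24, 25, 36]

Final merged array: [1, 1, 4, 6, 12, 17, 18, 21, 24, 25, 36]
Total comparisons: 9

The merged array is [1, 1, 4, 6, 12, 17, 18, 21, 24, 25, 36], requiring 9 comparisons. The merge step runs in O(n) time where n is the total number of elements.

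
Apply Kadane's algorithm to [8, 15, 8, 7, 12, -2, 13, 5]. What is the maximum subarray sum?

Using Kadane's algorithm on [8, 15, 8, 7, 12, -2, 13, 5]:

Scanning through the array:
Position 1 (value 15): max_ending_here = 23, max_so_far = 23
Position 2 (value 8): max_ending_here = 31, max_so_far = 31
Position 3 (value 7): max_ending_here = 38, max_so_far = 38
Position 4 (value 12): max_ending_here = 50, max_so_far = 50
Position 5 (value -2): max_ending_here = 48, max_so_far = 50
Position 6 (value 13): max_ending_here = 61, max_so_far = 61
Position 7 (value 5): max_ending_here = 66, max_so_far = 66

Maximum subarray: [8, 15, 8, 7, 12, -2, 13, 5]
Maximum sum: 66

The maximum subarray is [8, 15, 8, 7, 12, -2, 13, 5] with sum 66. This subarray runs from index 0 to index 7.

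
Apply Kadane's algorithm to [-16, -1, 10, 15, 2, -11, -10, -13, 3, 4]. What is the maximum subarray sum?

Using Kadane's algorithm on [-16, -1, 10, 15, 2, -11, -10, -13, 3, 4]:

Scanning through the array:
Position 1 (value -1): max_ending_here = -1, max_so_far = -1
Position 2 (value 10): max_ending_here = 10, max_so_far = 10
Position 3 (value 15): max_ending_here = 25, max_so_far = 25
Position 4 (value 2): max_ending_here = 27, max_so_far = 27
Position 5 (value -11): max_ending_here = 16, max_so_far = 27
Position 6 (value -10): max_ending_here = 6, max_so_far = 27
Position 7 (value -13): max_ending_here = -7, max_so_far = 27
Position 8 (value 3): max_ending_here = 3, max_so_far = 27
Position 9 (value 4): max_ending_here = 7, max_so_far = 27

Maximum subarray: [10, 15, 2]
Maximum sum: 27

The maximum subarray is [10, 15, 2] with sum 27. This subarray runs from index 2 to index 4.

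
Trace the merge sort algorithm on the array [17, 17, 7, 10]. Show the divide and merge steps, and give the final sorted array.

Merge sort trace:

Split: [17, 17, 7, 10] -> [17, 17] and [7, 10]
  Split: [17, 17] -> [17] and [17]
  Merge: [17] + [17] -> [17, 17]
  Split: [7, 10] -> [7] and [10]
  Merge: [7] + [10] -> [7, 10]
Merge: [17, 17] + [7, 10] -> [7, 10, 17, 17]

Final sorted array: [7, 10, 17, 17]

The merge sort proceeds by recursively splitting the array and merging sorted halves.
After all merges, the sorted array is [7, 10, 17, 17].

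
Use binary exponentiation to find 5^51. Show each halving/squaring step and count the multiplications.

Computing 5^51 by squaring (build up from 5^1; each line after the first costs one multiplication):

5^1 = 5
5^2 = (5^1)^2 = 5^2 = 25
5^3 = 5 * 5^2 = 5 * 25 = 125
5^6 = (5^3)^2 = 125^2 = 15625
5^12 = (5^6)^2 = 15625^2 = 244140625
5^24 = (5^12)^2 = 244140625^2 = 59604644775390625
5^25 = 5 * 5^24 = 5 * 59604644775390625 = 298023223876953125
5^50 = (5^25)^2 = 298023223876953125^2 = 88817841970012523233890533447265625
5^51 = 5 * 5^50 = 5 * 88817841970012523233890533447265625 = 444089209850062616169452667236328125

Result: 444089209850062616169452667236328125
Multiplications needed: 8 (8 lines after 5^1)

5^51 = 444089209850062616169452667236328125. Using exponentiation by squaring, this requires 8 multiplications. The key idea: if the exponent is even, square the half-power; if odd, multiply by the base once.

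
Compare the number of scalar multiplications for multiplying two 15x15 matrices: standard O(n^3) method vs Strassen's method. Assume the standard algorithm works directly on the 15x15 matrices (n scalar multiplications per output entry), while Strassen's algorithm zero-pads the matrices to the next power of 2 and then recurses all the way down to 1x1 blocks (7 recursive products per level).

Matrix multiplication for 15x15 matrices:

Strassen's algorithm requires power-of-2 dimensions. Pad 15x15 to 16x16 (next power of 2).

Standard algorithm: 15^3 = 3375 multiplications
Strassen's algorithm: 7^(log2(16)) = 7^4 = 2401 multiplications
Savings: 3375 - 2401 = 974 multiplications

Standard: 3375 multiplications (15^3). Strassen: 2401 multiplications (7^4, after padding to 16x16). Strassen reduces 8 recursive multiplications to 7 at each level.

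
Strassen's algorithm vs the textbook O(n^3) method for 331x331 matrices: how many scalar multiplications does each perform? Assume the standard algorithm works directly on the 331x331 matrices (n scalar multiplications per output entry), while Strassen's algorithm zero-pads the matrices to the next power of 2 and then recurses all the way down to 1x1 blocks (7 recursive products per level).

Matrix multiplication for 331x331 matrices:

Strassen's algorithm requires power-of-2 dimensions. Pad 331x331 to 512x512 (next power of 2).

Standard algorithm: 331^3 = 36264691 multiplications
Strassen's algorithm: 7^(log2(512)) = 7^9 = 40353607 multiplications
Difference: 36264691 - 40353607 = -4088916 (Strassen uses MORE here due to padding overhead — for small or just-over-power-of-2 n, padding can outweigh the per-level savings)

Standard: 36264691 multiplications (331^3). Strassen: 40353607 multiplications (7^9, after padding to 512x512). Strassen reduces 8 recursive multiplications to 7 at each level.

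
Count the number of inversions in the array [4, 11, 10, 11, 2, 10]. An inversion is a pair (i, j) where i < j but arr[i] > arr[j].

Finding inversions in [4, 11, 10, 11, 2, 10]:

(0, 4): arr[0]=4 > arr[4]=2
(1, 2): arr[1]=11 > arr[2]=10
(1, 4): arr[1]=11 > arr[4]=2
(1, 5): arr[1]=11 > arr[5]=10
(2, 4): arr[2]=10 > arr[4]=2
(3, 4): arr[3]=11 > arr[4]=2
(3, 5): arr[3]=11 > arr[5]=10

Total inversions: 7

The array has 7 inversion(s): (0,4), (1,2), (1,4), (1,5), (2,4), (3,4), (3,5). Each pair (i,j) satisfies i < j and arr[i] > arr[j].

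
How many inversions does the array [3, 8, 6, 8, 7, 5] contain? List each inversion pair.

Finding inversions in [3, 8, 6, 8, 7, 5]:

(1, 2): arr[1]=8 > arr[2]=6
(1, 4): arr[1]=8 > arr[4]=7
(1, 5): arr[1]=8 > arr[5]=5
(2, 5): arr[2]=6 > arr[5]=5
(3, 4): arr[3]=8 > arr[4]=7
(3, 5): arr[3]=8 > arr[5]=5
(4, 5): arr[4]=7 > arr[5]=5

Total inversions: 7

The array has 7 inversion(s): (1,2), (1,4), (1,5), (2,5), (3,4), (3,5), (4,5). Each pair (i,j) satisfies i < j and arr[i] > arr[j].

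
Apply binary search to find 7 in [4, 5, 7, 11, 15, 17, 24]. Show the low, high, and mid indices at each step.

Binary search for 7 in [4, 5, 7, 11, 15, 17, 24]:

lo=0, hi=6, mid=3, arr[mid]=11 -> 11 > 7, search left half
lo=0, hi=2, mid=1, arr[mid]=5 -> 5 < 7, search right half
lo=2, hi=2, mid=2, arr[mid]=7 -> Found target at index 2!

Binary search finds 7 at index 2 after 3 comparisons. The search repeatedly halves the search space by comparing with the middle element.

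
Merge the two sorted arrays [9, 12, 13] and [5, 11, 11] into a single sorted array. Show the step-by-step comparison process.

Merging process:

Compare 9 vs 5: take 5 from right. Merged: [5]
Compare 9 vs 11: take 9 from left. Merged: [5, 9]
Compare 12 vs 11: take 11 from right. Merged: [5, 9, 11]
Compare 12 vs 11: take 11 from right. Merged: [5, 9, 11, 11]
Append remaining from left: [12, 13]. Merged: [5, 9, 11, 11, 12, 13]

Final merged array: [5, 9, 11, 11, 12, 13]
Total comparisons: 4

The merged array is [5, 9, 11, 11, 12, 13], requiring 4 comparisons. The merge step runs in O(n) time where n is the total number of elements.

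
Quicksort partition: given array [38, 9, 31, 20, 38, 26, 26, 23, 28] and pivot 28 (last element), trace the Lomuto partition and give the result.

Lomuto partition with pivot = 28:

Initial array: [38, 9, 31, 20, 38, 26, 26, 23, 28]

arr[0]=38 > 28: no swap
arr[1]=9 <= 28: swap with position 0, array becomes [9, 38, 31, 20, 38, 26, 26, 23, 28]
arr[2]=31 > 28: no swap
arr[3]=20 <= 28: swap with position 1, array becomes [9, 20, 31, 38, 38, 26, 26, 23, 28]
arr[4]=38 > 28: no swap
arr[5]=26 <= 28: swap with position 2, array becomes [9, 20, 26, 38, 38, 31, 26, 23, 28]
arr[6]=26 <= 28: swap with position 3, array becomes [9, 20, 26, 26, 38, 31, 38, 23, 28]
arr[7]=23 <= 28: swap with position 4, array becomes [9, 20, 26, 26, 23, 31, 38, 38, 28]

Place pivot at position 5: [9, 20, 26, 26, 23, 28, 38, 38, 31]
Pivot position: 5

After partitioning with pivot 28, the array becomes [9, 20, 26, 26, 23, 28, 38, 38, 31]. The pivot is placed at index 5. All elements to the left of the pivot are <= 28, and all elements to the right are > 28.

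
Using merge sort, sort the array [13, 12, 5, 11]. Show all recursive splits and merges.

Merge sort trace:

Split: [13, 12, 5, 11] -> [13, 12] and [5, 11]
  Split: [13, 12] -> [13] and [12]
  Merge: [13] + [12] -> [12, 13]
  Split: [5, 11] -> [5] and [11]
  Merge: [5] + [11] -> [5, 11]
Merge: [12, 13] + [5, 11] -> [5, 11, 12, 13]

Final sorted array: [5, 11, 12, 13]

The merge sort proceeds by recursively splitting the array and merging sorted halves.
After all merges, the sorted array is [5, 11, 12, 13].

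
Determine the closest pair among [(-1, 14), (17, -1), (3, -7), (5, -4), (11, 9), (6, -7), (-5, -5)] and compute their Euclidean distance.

Computing all pairwise distances among 7 points:

d((-1, 14), (17, -1)) = 23.4307
d((-1, 14), (3, -7)) = 21.3776
d((-1, 14), (5, -4)) = 18.9737
d((-1, 14), (11, 9)) = 13.0
d((-1, 14), (6, -7)) = 22.1359
d((-1, 14), (-5, -5)) = 19.4165
d((17, -1), (3, -7)) = 15.2315
d((17, -1), (5, -4)) = 12.3693
d((17, -1), (11, 9)) = 11.6619
d((17, -1), (6, -7)) = 12.53
d((17, -1), (-5, -5)) = 22.3607
d((3, -7), (5, -4)) = 3.6056
d((3, -7), (11, 9)) = 17.8885
d((3, -7), (6, -7)) = 3.0 <-- minimum
d((3, -7), (-5, -5)) = 8.2462
d((5, -4), (11, 9)) = 14.3178
d((5, -4), (6, -7)) = 3.1623
d((5, -4), (-5, -5)) = 10.0499
d((11, 9), (6, -7)) = 16.7631
d((11, 9), (-5, -5)) = 21.2603
d((6, -7), (-5, -5)) = 11.1803

Closest pair: (3, -7) and (6, -7) with distance 3.0

The closest pair is (3, -7) and (6, -7) with Euclidean distance 3.0. For 7 points, brute-force pairwise comparison is shown above. For large n, the divide-and-conquer algorithm (sort by x, recurse on halves, check the dividing strip) achieves O(n log n).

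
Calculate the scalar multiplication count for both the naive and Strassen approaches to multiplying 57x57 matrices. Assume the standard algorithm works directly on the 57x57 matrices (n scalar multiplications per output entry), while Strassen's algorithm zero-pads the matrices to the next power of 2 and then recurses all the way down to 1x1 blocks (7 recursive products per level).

Matrix multiplication for 57x57 matrices:

Strassen's algorithm requires power-of-2 dimensions. Pad 57x57 to 64x64 (next power of 2).

Standard algorithm: 57^3 = 185193 multiplications
Strassen's algorithm: 7^(log2(64)) = 7^6 = 117649 multiplications
Savings: 185193 - 117649 = 67544 multiplications

Standard: 185193 multiplications (57^3). Strassen: 117649 multiplications (7^6, after padding to 64x64). Strassen reduces 8 recursive multiplications to 7 at each level.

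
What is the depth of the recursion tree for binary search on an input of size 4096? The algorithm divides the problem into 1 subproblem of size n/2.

For divide and conquer with division factor 2:

Problem sizes at each level:
Level 0: 4096
Level 1: 2048
Level 2: 1024
Level 3: 512
Level 4: 256
Level 5: 128
Level 6: 64
Level 7: 32
Level 8: 16
Level 9: 8
Level 10: 4
Level 11: 2
Level 12: 1

The root is level 0 and the size-1 base case is level 12 (the tree spans levels 0 through 12, i.e. 13 levels counting the root), so the depth is the number of divisions: log_2(4096) = 12

The recursion tree depth is log_2(4096) = 12. At each level, the problem size is divided by 2, so it takes 12 divisions to reduce to a base case of size 1. The algorithm makes 1 recursive call at each level.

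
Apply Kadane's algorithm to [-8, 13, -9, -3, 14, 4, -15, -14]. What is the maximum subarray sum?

Using Kadane's algorithm on [-8, 13, -9, -3, 14, 4, -15, -14]:

Scanning through the array:
Position 1 (value 13): max_ending_here = 13, max_so_far = 13
Position 2 (value -9): max_ending_here = 4, max_so_far = 13
Position 3 (value -3): max_ending_here = 1, max_so_far = 13
Position 4 (value 14): max_ending_here = 15, max_so_far = 15
Position 5 (value 4): max_ending_here = 19, max_so_far = 19
Position 6 (value -15): max_ending_here = 4, max_so_far = 19
Position 7 (value -14): max_ending_here = -10, max_so_far = 19

Maximum subarray: [13, -9, -3, 14, 4]
Maximum sum: 19

The maximum subarray is [13, -9, -3, 14, 4] with sum 19. This subarray runs from index 1 to index 5.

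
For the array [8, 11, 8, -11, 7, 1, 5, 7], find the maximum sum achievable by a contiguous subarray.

Using Kadane's algorithm on [8, 11, 8, -11, 7, 1, 5, 7]:

Scanning through the array:
Position 1 (value 11): max_ending_here = 19, max_so_far = 19
Position 2 (value 8): max_ending_here = 27, max_so_far = 27
Position 3 (value -11): max_ending_here = 16, max_so_far = 27
Position 4 (value 7): max_ending_here = 23, max_so_far = 27
Position 5 (value 1): max_ending_here = 24, max_so_far = 27
Position 6 (value 5): max_ending_here = 29, max_so_far = 29
Position 7 (value 7): max_ending_here = 36, max_so_far = 36

Maximum subarray: [8, 11, 8, -11, 7, 1, 5, 7]
Maximum sum: 36

The maximum subarray is [8, 11, 8, -11, 7, 1, 5, 7] with sum 36. This subarray runs from index 0 to index 7.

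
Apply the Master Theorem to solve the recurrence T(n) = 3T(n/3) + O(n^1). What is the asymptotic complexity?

Master Theorem for T(n) = 3T(n/3) + O(n^1):

a = 3, b = 3, c = 1
log_b(a) = log_3(3) = 1.0000

Case 2: c = 1 = log_3(3) = 1.0000
T(n) = O(n^1 log n) = O(n log n)

For T(n) = 3T(n/3) + O(n^1): log_3(3) = 1.0000. This is Case 2 of the Master Theorem (c = log_b(a), equal work at all levels), giving O(n log n).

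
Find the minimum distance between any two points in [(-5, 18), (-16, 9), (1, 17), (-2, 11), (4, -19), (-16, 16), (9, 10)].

Computing all pairwise distances among 7 points:

d((-5, 18), (-16, 9)) = 14.2127
d((-5, 18), (1, 17)) = 6.0828 <-- minimum
d((-5, 18), (-2, 11)) = 7.6158
d((-5, 18), (4, -19)) = 38.0789
d((-5, 18), (-16, 16)) = 11.1803
d((-5, 18), (9, 10)) = 16.1245
d((-16, 9), (1, 17)) = 18.7883
d((-16, 9), (-2, 11)) = 14.1421
d((-16, 9), (4, -19)) = 34.4093
d((-16, 9), (-16, 16)) = 7.0
d((-16, 9), (9, 10)) = 25.02
d((1, 17), (-2, 11)) = 6.7082
d((1, 17), (4, -19)) = 36.1248
d((1, 17), (-16, 16)) = 17.0294
d((1, 17), (9, 10)) = 10.6301
d((-2, 11), (4, -19)) = 30.5941
d((-2, 11), (-16, 16)) = 14.8661
d((-2, 11), (9, 10)) = 11.0454
d((4, -19), (-16, 16)) = 40.3113
d((4, -19), (9, 10)) = 29.4279
d((-16, 16), (9, 10)) = 25.7099

Closest pair: (-5, 18) and (1, 17) with distance 6.0828

The closest pair is (-5, 18) and (1, 17) with Euclidean distance 6.0828. For 7 points, brute-force pairwise comparison is shown above. For large n, the divide-and-conquer algorithm (sort by x, recurse on halves, check the dividing strip) achieves O(n log n).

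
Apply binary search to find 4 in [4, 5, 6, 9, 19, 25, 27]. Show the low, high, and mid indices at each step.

Binary search for 4 in [4, 5, 6, 9, 19, 25, 27]:

lo=0, hi=6, mid=3, arr[mid]=9 -> 9 > 4, search left half
lo=0, hi=2, mid=1, arr[mid]=5 -> 5 > 4, search left half
lo=0, hi=0, mid=0, arr[mid]=4 -> Found target at index 0!

Binary search finds 4 at index 0 after 3 comparisons. The search repeatedly halves the search space by comparing with the middle element.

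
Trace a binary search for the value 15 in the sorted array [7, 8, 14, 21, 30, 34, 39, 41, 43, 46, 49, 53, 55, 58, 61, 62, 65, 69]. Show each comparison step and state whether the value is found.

Binary search for 15 in [7, 8, 14, 21, 30, 34, 39, 41, 43, 46, 49, 53, 55, 58, 61, 62, 65, 69]:

lo=0, hi=17, mid=8, arr[mid]=43 -> 43 > 15, search left half
lo=0, hi=7, mid=3, arr[mid]=21 -> 21 > 15, search left half
lo=0, hi=2, mid=1, arr[mid]=8 -> 8 < 15, search right half
lo=2, hi=2, mid=2, arr[mid]=14 -> 14 < 15, search right half
lo=3 > hi=2, target 15 not found

Binary search determines that 15 is not in the array after 4 comparisons. The search space was exhausted without finding the target.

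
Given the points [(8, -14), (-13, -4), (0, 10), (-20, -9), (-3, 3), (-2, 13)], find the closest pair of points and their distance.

Computing all pairwise distances among 6 points:

d((8, -14), (-13, -4)) = 23.2594
d((8, -14), (0, 10)) = 25.2982
d((8, -14), (-20, -9)) = 28.4429
d((8, -14), (-3, 3)) = 20.2485
d((8, -14), (-2, 13)) = 28.7924
d((-13, -4), (0, 10)) = 19.105
d((-13, -4), (-20, -9)) = 8.6023
d((-13, -4), (-3, 3)) = 12.2066
d((-13, -4), (-2, 13)) = 20.2485
d((0, 10), (-20, -9)) = 27.5862
d((0, 10), (-3, 3)) = 7.6158
d((0, 10), (-2, 13)) = 3.6056 <-- minimum
d((-20, -9), (-3, 3)) = 20.8087
d((-20, -9), (-2, 13)) = 28.4253
d((-3, 3), (-2, 13)) = 10.0499

Closest pair: (0, 10) and (-2, 13) with distance 3.6056

The closest pair is (0, 10) and (-2, 13) with Euclidean distance 3.6056. For 6 points, brute-force pairwise comparison is shown above. For large n, the divide-and-conquer algorithm (sort by x, recurse on halves, check the dividing strip) achieves O(n log n).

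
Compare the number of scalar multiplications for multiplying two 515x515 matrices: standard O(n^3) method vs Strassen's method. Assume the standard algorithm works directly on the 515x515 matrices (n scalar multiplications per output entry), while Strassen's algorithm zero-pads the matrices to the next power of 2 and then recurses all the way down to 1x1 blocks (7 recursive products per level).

Matrix multiplication for 515x515 matrices:

Strassen's algorithm requires power-of-2 dimensions. Pad 515x515 to 1024x1024 (next power of 2).

Standard algorithm: 515^3 = 136590875 multiplications
Strassen's algorithm: 7^(log2(1024)) = 7^10 = 282475249 multiplications
Difference: 136590875 - 282475249 = -145884374 (Strassen uses MORE here due to padding overhead — for small or just-over-power-of-2 n, padding can outweigh the per-level savings)

Standard: 136590875 multiplications (515^3). Strassen: 282475249 multiplications (7^10, after padding to 1024x1024). Strassen reduces 8 recursive multiplications to 7 at each level.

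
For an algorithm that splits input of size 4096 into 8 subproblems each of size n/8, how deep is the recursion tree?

For divide and conquer with division factor 8:

Problem sizes at each level:
Level 0: 4096
Level 1: 512
Level 2: 64
Level 3: 8
Level 4: 1

The root is level 0 and the size-1 base case is level 4 (the tree spans levels 0 through 4, i.e. 5 levels counting the root), so the depth is the number of divisions: log_8(4096) = 4

The recursion tree depth is log_8(4096) = 4. At each level, the problem size is divided by 8, so it takes 4 divisions to reduce to a base case of size 1. The algorithm makes 8 recursive calls at each level.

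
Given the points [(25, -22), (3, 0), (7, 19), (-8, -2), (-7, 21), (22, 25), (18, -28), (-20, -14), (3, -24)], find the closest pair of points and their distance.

Computing all pairwise distances among 9 points:

d((25, -22), (3, 0)) = 31.1127
d((25, -22), (7, 19)) = 44.7772
d((25, -22), (-8, -2)) = 38.5876
d((25, -22), (-7, 21)) = 53.6004
d((25, -22), (22, 25)) = 47.0956
d((25, -22), (18, -28)) = 9.2195 <-- minimum
d((25, -22), (-20, -14)) = 45.7056
d((25, -22), (3, -24)) = 22.0907
d((3, 0), (7, 19)) = 19.4165
d((3, 0), (-8, -2)) = 11.1803
d((3, 0), (-7, 21)) = 23.2594
d((3, 0), (22, 25)) = 31.4006
d((3, 0), (18, -28)) = 31.7648
d((3, 0), (-20, -14)) = 26.9258
d((3, 0), (3, -24)) = 24.0
d((7, 19), (-8, -2)) = 25.807
d((7, 19), (-7, 21)) = 14.1421
d((7, 19), (22, 25)) = 16.1555
d((7, 19), (18, -28)) = 48.2701
d((7, 19), (-20, -14)) = 42.638
d((7, 19), (3, -24)) = 43.1856
d((-8, -2), (-7, 21)) = 23.0217
d((-8, -2), (22, 25)) = 40.3609
d((-8, -2), (18, -28)) = 36.7696
d((-8, -2), (-20, -14)) = 16.9706
d((-8, -2), (3, -24)) = 24.5967
d((-7, 21), (22, 25)) = 29.2746
d((-7, 21), (18, -28)) = 55.0091
d((-7, 21), (-20, -14)) = 37.3363
d((-7, 21), (3, -24)) = 46.0977
d((22, 25), (18, -28)) = 53.1507
d((22, 25), (-20, -14)) = 57.3149
d((22, 25), (3, -24)) = 52.5547
d((18, -28), (-20, -14)) = 40.4969
d((18, -28), (3, -24)) = 15.5242
d((-20, -14), (3, -24)) = 25.0799

Closest pair: (25, -22) and (18, -28) with distance 9.2195

The closest pair is (25, -22) and (18, -28) with Euclidean distance 9.2195. For 9 points, brute-force pairwise comparison is shown above. For large n, the divide-and-conquer algorithm (sort by x, recurse on halves, check the dividing strip) achieves O(n log n).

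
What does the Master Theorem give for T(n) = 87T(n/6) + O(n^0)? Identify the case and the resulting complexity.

Master Theorem for T(n) = 87T(n/6) + O(n^0):

a = 87, b = 6, c = 0
log_b(a) = log_6(87) = 2.4925

Case 1: c = 0 < log_6(87) = 2.4925
T(n) = O(n^(log_6 87))

For T(n) = 87T(n/6) + O(n^0): log_6(87) = 2.4925. This is Case 1 of the Master Theorem (c < log_b(a), work dominated by leaves), giving O(n^(log_6 87)).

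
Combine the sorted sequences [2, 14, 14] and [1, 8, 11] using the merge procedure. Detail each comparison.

Merging process:

Compare 2 vs 1: take 1 from right. Merged: [1]
Compare 2 vs 8: take 2 from left. Merged: [1, 2]
Compare 14 vs 8: take 8 from right. Merged: [1, 2, 8]
Compare 14 vs 11: take 11 from right. Merged: [1, 2, 8, 11]
Append remaining from left: [14, 14]. Merged: [1, 2, 8, 11, 14, 14]

Final merged array: [1, 2, 8, 11, 14, 14]
Total comparisons: 4

The merged array is [1, 2, 8, 11, 14, 14], requiring 4 comparisons. The merge step runs in O(n) time where n is the total number of elements.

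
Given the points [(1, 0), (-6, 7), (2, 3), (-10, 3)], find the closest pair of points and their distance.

Computing all pairwise distances among 4 points:

d((1, 0), (-6, 7)) = 9.8995
d((1, 0), (2, 3)) = 3.1623 <-- minimum
d((1, 0), (-10, 3)) = 11.4018
d((-6, 7), (2, 3)) = 8.9443
d((-6, 7), (-10, 3)) = 5.6569
d((2, 3), (-10, 3)) = 12.0

Closest pair: (1, 0) and (2, 3) with distance 3.1623

The closest pair is (1, 0) and (2, 3) with Euclidean distance 3.1623. For 4 points, brute-force pairwise comparison is shown above. For large n, the divide-and-conquer algorithm (sort by x, recurse on halves, check the dividing strip) achieves O(n log n).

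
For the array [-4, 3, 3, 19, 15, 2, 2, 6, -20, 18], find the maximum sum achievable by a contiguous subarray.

Using Kadane's algorithm on [-4, 3, 3, 19, 15, 2, 2, 6, -20, 18]:

Scanning through the array:
Position 1 (value 3): max_ending_here = 3, max_so_far = 3
Position 2 (value 3): max_ending_here = 6, max_so_far = 6
Position 3 (value 19): max_ending_here = 25, max_so_far = 25
Position 4 (value 15): max_ending_here = 40, max_so_far = 40
Position 5 (value 2): max_ending_here = 42, max_so_far = 42
Position 6 (value 2): max_ending_here = 44, max_so_far = 44
Position 7 (value 6): max_ending_here = 50, max_so_far = 50
Position 8 (value -20): max_ending_here = 30, max_so_far = 50
Position 9 (value 18): max_ending_here = 48, max_so_far = 50

Maximum subarray: [3, 3, 19, 15, 2, 2, 6]
Maximum sum: 50

The maximum subarray is [3, 3, 19, 15, 2, 2, 6] with sum 50. This subarray runs from index 1 to index 7.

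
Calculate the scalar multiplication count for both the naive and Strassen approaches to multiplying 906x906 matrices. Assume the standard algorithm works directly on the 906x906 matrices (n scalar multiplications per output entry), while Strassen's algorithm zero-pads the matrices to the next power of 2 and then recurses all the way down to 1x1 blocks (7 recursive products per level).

Matrix multiplication for 906x906 matrices:

Strassen's algorithm requires power-of-2 dimensions. Pad 906x906 to 1024x1024 (next power of 2).

Standard algorithm: 906^3 = 743677416 multiplications
Strassen's algorithm: 7^(log2(1024)) = 7^10 = 282475249 multiplications
Savings: 743677416 - 282475249 = 461202167 multiplications

Standard: 743677416 multiplications (906^3). Strassen: 282475249 multiplications (7^10, after padding to 1024x1024). Strassen reduces 8 recursive multiplications to 7 at each level.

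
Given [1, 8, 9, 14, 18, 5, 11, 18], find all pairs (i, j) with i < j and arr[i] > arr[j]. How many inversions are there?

Finding inversions in [1, 8, 9, 14, 18, 5, 11, 18]:

(1, 5): arr[1]=8 > arr[5]=5
(2, 5): arr[2]=9 > arr[5]=5
(3, 5): arr[3]=14 > arr[5]=5
(3, 6): arr[3]=14 > arr[6]=11
(4, 5): arr[4]=18 > arr[5]=5
(4, 6): arr[4]=18 > arr[6]=11

Total inversions: 6

The array has 6 inversion(s): (1,5), (2,5), (3,5), (3,6), (4,5), (4,6). Each pair (i,j) satisfies i < j and arr[i] > arr[j].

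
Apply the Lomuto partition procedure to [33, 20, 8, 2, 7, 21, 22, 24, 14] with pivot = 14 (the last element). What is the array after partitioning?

Lomuto partition with pivot = 14:

Initial array: [33, 20, 8, 2, 7, 21, 22, 24, 14]

arr[0]=33 > 14: no swap
arr[1]=20 > 14: no swap
arr[2]=8 <= 14: swap with position 0, array becomes [8, 20, 33, 2, 7, 21, 22, 24, 14]
arr[3]=2 <= 14: swap with position 1, array becomes [8, 2, 33, 20, 7, 21, 22, 24, 14]
arr[4]=7 <= 14: swap with position 2, array becomes [8, 2, 7, 20, 33, 21, 22, 24, 14]
arr[5]=21 > 14: no swap
arr[6]=22 > 14: no swap
arr[7]=24 > 14: no swap

Place pivot at position 3: [8, 2, 7, 14, 33, 21, 22, 24, 20]
Pivot position: 3

After partitioning with pivot 14, the array becomes [8, 2, 7, 14, 33, 21, 22, 24, 20]. The pivot is placed at index 3. All elements to the left of the pivot are <= 14, and all elements to the right are > 14.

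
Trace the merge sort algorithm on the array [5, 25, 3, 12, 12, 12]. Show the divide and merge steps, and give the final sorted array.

Merge sort trace:

Split: [5, 25, 3, 12, 12, 12] -> [5, 25, 3] and [12, 12, 12]
  Split: [5, 25, 3] -> [5] and [25, 3]
    Split: [25, 3] -> [25] and [3]
    Merge: [25] + [3] -> [3, 25]
  Merge: [5] + [3, 25] -> [3, 5, 25]
  Split: [12, 12, 12] -> [12] and [12, 12]
    Split: [12, 12] -> [12] and [12]
    Merge: [12] + [12] -> [12, 12]
  Merge: [12] + [12, 12] -> [12, 12, 12]
Merge: [3, 5, 25] + [12, 12, 12] -> [3, 5, 12, 12, 12, 25]

Final sorted array: [3, 5, 12, 12, 12, 25]

The merge sort proceeds by recursively splitting the array and merging sorted halves.
After all merges, the sorted array is [3, 5, 12, 12, 12, 25].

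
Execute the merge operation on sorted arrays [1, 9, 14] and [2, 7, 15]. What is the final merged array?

Merging process:

Compare 1 vs 2: take 1 from left. Merged: [1]
Compare 9 vs 2: take 2 from right. Merged: [1, 2]
Compare 9 vs 7: take 7 from right. Merged: [1, 2, 7]
Compare 9 vs 15: take 9 from left. Merged: [1, 2, 7, 9]
Compare 14 vs 15: take 14 from left. Merged: [1, 2, 7, 9, 14]
Append remaining from right: [15]. Merged: [1, 2, 7, 9, 14, 15]

Final merged array: [1, 2, 7, 9, 14, 15]
Total comparisons: 5

The merged array is [1, 2, 7, 9, 14, 15], requiring 5 comparisons. The merge step runs in O(n) time where n is the total number of elements.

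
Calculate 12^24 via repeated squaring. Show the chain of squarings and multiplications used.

Computing 12^24 by squaring (build up from 12^1; each line after the first costs one multiplication):

12^1 = 12
12^2 = (12^1)^2 = 12^2 = 144
12^3 = 12 * 12^2 = 12 * 144 = 1728
12^6 = (12^3)^2 = 1728^2 = 2985984
12^12 = (12^6)^2 = 2985984^2 = 8916100448256
12^24 = (12^12)^2 = 8916100448256^2 = 79496847203390844133441536

Result: 79496847203390844133441536
Multiplications needed: 5 (5 lines after 12^1)

12^24 = 79496847203390844133441536. Using exponentiation by squaring, this requires 5 multiplications. The key idea: if the exponent is even, square the half-power; if odd, multiply by the base once.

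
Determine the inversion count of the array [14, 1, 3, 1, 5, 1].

Finding inversions in [14, 1, 3, 1, 5, 1]:

(0, 1): arr[0]=14 > arr[1]=1
(0, 2): arr[0]=14 > arr[2]=3
(0, 3): arr[0]=14 > arr[3]=1
(0, 4): arr[0]=14 > arr[4]=5
(0, 5): arr[0]=14 > arr[5]=1
(2, 3): arr[2]=3 > arr[3]=1
(2, 5): arr[2]=3 > arr[5]=1
(4, 5): arr[4]=5 > arr[5]=1

Total inversions: 8

The array has 8 inversion(s): (0,1), (0,2), (0,3), (0,4), (0,5), (2,3), (2,5), (4,5). Each pair (i,j) satisfies i < j and arr[i] > arr[j].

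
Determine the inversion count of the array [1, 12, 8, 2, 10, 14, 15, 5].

Finding inversions in [1, 12, 8, 2, 10, 14, 15, 5]:

(1, 2): arr[1]=12 > arr[2]=8
(1, 3): arr[1]=12 > arr[3]=2
(1, 4): arr[1]=12 > arr[4]=10
(1, 7): arr[1]=12 > arr[7]=5
(2, 3): arr[2]=8 > arr[3]=2
(2, 7): arr[2]=8 > arr[7]=5
(4, 7): arr[4]=10 > arr[7]=5
(5, 7): arr[5]=14 > arr[7]=5
(6, 7): arr[6]=15 > arr[7]=5

Total inversions: 9

The array has 9 inversion(s): (1,2), (1,3), (1,4), (1,7), (2,3), (2,7), (4,7), (5,7), (6,7). Each pair (i,j) satisfies i < j and arr[i] > arr[j].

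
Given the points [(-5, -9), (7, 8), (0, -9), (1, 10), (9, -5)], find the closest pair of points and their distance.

Computing all pairwise distances among 5 points:

d((-5, -9), (7, 8)) = 20.8087
d((-5, -9), (0, -9)) = 5.0 <-- minimum
d((-5, -9), (1, 10)) = 19.9249
d((-5, -9), (9, -5)) = 14.5602
d((7, 8), (0, -9)) = 18.3848
d((7, 8), (1, 10)) = 6.3246
d((7, 8), (9, -5)) = 13.1529
d((0, -9), (1, 10)) = 19.0263
d((0, -9), (9, -5)) = 9.8489
d((1, 10), (9, -5)) = 17.0

Closest pair: (-5, -9) and (0, -9) with distance 5.0

The closest pair is (-5, -9) and (0, -9) with Euclidean distance 5.0. For 5 points, brute-force pairwise comparison is shown above. For large n, the divide-and-conquer algorithm (sort by x, recurse on halves, check the dividing strip) achieves O(n log n).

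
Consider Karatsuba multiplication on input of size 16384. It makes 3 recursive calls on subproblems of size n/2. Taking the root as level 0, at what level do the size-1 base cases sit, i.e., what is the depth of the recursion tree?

For divide and conquer with division factor 2:

Problem sizes at each level:
Level 0: 16384
Level 1: 8192
Level 2: 4096
Level 3: 2048
Level 4: 1024
Level 5: 512
Level 6: 256
Level 7: 128
Level 8: 64
Level 9: 32
Level 10: 16
Level 11: 8
Level 12: 4
Level 13: 2
Level 14: 1

The root is level 0 and the size-1 base case is level 14 (the tree spans levels 0 through 14, i.e. 15 levels counting the root), so the depth is the number of divisions: log_2(16384) = 14

The recursion tree depth is log_2(16384) = 14. At each level, the problem size is divided by 2, so it takes 14 divisions to reduce to a base case of size 1. The algorithm makes 3 recursive calls at each level.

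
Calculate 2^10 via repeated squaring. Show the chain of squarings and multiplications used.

Computing 2^10 by squaring (build up from 2^1; each line after the first costs one multiplication):

2^1 = 2
2^2 = (2^1)^2 = 2^2 = 4
2^4 = (2^2)^2 = 4^2 = 16
2^5 = 2 * 2^4 = 2 * 16 = 32
2^10 = (2^5)^2 = 32^2 = 1024

Result: 1024
Multiplications needed: 4 (4 lines after 2^1)

2^10 = 1024. Using exponentiation by squaring, this requires 4 multiplications. The key idea: if the exponent is even, square the half-power; if odd, multiply by the base once.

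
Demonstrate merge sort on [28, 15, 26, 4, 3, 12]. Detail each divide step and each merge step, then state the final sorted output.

Merge sort trace:

Split: [28, 15, 26, 4, 3, 12] -> [28, 15, 26] and [4, 3, 12]
  Split: [28, 15, 26] -> [28] and [15, 26]
    Split: [15, 26] -> [15] and [26]
    Merge: [15] + [26] -> [15, 26]
  Merge: [28] + [15, 26] -> [15, 26, 28]
  Split: [4, 3, 12] -> [4] and [3, 12]
    Split: [3, 12] -> [3] and [12]
    Merge: [3] + [12] -> [3, 12]
  Merge: [4] + [3, 12] -> [3, 4, 12]
Merge: [15, 26, 28] + [3, 4, 12] -> [3, 4, 12, 15, 26, 28]

Final sorted array: [3, 4, 12, 15, 26, 28]

The merge sort proceeds by recursively splitting the array and merging sorted halves.
After all merges, the sorted array is [3, 4, 12, 15, 26, 28].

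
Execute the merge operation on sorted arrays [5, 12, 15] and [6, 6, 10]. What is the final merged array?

Merging process:

Compare 5 vs 6: take 5 from left. Merged: [5]
Compare 12 vs 6: take 6 from right. Merged: [5, 6]
Compare 12 vs 6: take 6 from right. Merged: [5, 6, 6]
Compare 12 vs 10: take 10 from right. Merged: [5, 6, 6, 10]
Append remaining from left: [12, 15]. Merged: [5, 6, 6, 10, 12, 15]

Final merged array: [5, 6, 6, 10, 12, 15]
Total comparisons: 4

The merged array is [5, 6, 6, 10, 12, 15], requiring 4 comparisons. The merge step runs in O(n) time where n is the total number of elements.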